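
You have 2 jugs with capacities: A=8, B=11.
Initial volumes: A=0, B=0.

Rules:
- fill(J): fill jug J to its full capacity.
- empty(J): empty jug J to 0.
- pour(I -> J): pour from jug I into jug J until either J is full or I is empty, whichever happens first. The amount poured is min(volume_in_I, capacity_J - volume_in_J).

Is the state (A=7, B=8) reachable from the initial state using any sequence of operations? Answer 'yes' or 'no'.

Answer: no

Derivation:
BFS explored all 38 reachable states.
Reachable set includes: (0,0), (0,1), (0,2), (0,3), (0,4), (0,5), (0,6), (0,7), (0,8), (0,9), (0,10), (0,11) ...
Target (A=7, B=8) not in reachable set → no.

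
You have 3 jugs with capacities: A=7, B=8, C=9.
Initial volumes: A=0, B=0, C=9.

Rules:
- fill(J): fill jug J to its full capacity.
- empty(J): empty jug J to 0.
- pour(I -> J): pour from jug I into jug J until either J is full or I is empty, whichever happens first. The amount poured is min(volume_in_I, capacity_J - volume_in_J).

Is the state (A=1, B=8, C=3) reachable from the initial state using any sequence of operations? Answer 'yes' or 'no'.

Answer: yes

Derivation:
BFS from (A=0, B=0, C=9):
  1. fill(B) -> (A=0 B=8 C=9)
  2. pour(B -> A) -> (A=7 B=1 C=9)
  3. empty(A) -> (A=0 B=1 C=9)
  4. pour(C -> A) -> (A=7 B=1 C=2)
  5. empty(A) -> (A=0 B=1 C=2)
  6. pour(B -> A) -> (A=1 B=0 C=2)
  7. pour(C -> B) -> (A=1 B=2 C=0)
  8. fill(C) -> (A=1 B=2 C=9)
  9. pour(C -> B) -> (A=1 B=8 C=3)
Target reached → yes.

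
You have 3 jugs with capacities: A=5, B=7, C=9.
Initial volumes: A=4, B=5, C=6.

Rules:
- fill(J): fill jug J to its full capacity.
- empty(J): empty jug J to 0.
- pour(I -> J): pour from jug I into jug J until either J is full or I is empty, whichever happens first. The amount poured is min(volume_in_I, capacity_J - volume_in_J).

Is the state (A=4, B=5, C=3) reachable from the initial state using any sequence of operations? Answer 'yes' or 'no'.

BFS explored all 289 reachable states.
Reachable set includes: (0,0,0), (0,0,1), (0,0,2), (0,0,3), (0,0,4), (0,0,5), (0,0,6), (0,0,7), (0,0,8), (0,0,9), (0,1,0), (0,1,1) ...
Target (A=4, B=5, C=3) not in reachable set → no.

Answer: no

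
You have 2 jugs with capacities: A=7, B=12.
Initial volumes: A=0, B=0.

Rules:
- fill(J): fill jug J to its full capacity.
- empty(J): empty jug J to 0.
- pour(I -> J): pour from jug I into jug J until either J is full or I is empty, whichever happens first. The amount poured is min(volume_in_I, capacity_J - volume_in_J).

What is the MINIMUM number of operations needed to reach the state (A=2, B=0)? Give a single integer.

Answer: 5

Derivation:
BFS from (A=0, B=0). One shortest path:
  1. fill(A) -> (A=7 B=0)
  2. pour(A -> B) -> (A=0 B=7)
  3. fill(A) -> (A=7 B=7)
  4. pour(A -> B) -> (A=2 B=12)
  5. empty(B) -> (A=2 B=0)
Reached target in 5 moves.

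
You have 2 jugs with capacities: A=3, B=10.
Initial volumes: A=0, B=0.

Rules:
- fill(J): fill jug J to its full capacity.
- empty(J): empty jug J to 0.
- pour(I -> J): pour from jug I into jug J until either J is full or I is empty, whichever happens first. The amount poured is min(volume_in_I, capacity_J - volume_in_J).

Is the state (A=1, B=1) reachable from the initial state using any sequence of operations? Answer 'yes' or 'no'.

Answer: no

Derivation:
BFS explored all 26 reachable states.
Reachable set includes: (0,0), (0,1), (0,2), (0,3), (0,4), (0,5), (0,6), (0,7), (0,8), (0,9), (0,10), (1,0) ...
Target (A=1, B=1) not in reachable set → no.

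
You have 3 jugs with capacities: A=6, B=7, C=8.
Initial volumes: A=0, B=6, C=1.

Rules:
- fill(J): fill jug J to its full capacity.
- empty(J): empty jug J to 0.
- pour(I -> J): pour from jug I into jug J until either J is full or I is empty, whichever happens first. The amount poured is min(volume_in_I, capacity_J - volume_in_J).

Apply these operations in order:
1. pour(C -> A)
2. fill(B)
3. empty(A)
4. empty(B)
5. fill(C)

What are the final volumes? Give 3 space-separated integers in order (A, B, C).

Step 1: pour(C -> A) -> (A=1 B=6 C=0)
Step 2: fill(B) -> (A=1 B=7 C=0)
Step 3: empty(A) -> (A=0 B=7 C=0)
Step 4: empty(B) -> (A=0 B=0 C=0)
Step 5: fill(C) -> (A=0 B=0 C=8)

Answer: 0 0 8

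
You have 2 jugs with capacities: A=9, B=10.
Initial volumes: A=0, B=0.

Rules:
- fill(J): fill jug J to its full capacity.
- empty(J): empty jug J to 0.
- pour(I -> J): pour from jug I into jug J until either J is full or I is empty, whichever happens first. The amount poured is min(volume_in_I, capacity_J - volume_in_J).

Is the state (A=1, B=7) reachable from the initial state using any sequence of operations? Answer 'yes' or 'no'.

BFS explored all 38 reachable states.
Reachable set includes: (0,0), (0,1), (0,2), (0,3), (0,4), (0,5), (0,6), (0,7), (0,8), (0,9), (0,10), (1,0) ...
Target (A=1, B=7) not in reachable set → no.

Answer: no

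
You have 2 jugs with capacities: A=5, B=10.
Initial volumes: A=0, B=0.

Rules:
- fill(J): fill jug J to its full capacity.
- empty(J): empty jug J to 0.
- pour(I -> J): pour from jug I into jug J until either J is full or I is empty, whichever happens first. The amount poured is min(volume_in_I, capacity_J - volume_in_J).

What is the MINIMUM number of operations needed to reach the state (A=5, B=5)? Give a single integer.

Answer: 2

Derivation:
BFS from (A=0, B=0). One shortest path:
  1. fill(B) -> (A=0 B=10)
  2. pour(B -> A) -> (A=5 B=5)
Reached target in 2 moves.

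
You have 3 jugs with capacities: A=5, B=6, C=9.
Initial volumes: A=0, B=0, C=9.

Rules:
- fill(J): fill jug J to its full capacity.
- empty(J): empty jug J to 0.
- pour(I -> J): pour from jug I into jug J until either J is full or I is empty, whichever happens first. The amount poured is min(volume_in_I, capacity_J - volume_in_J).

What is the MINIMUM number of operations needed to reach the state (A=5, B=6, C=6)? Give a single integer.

BFS from (A=0, B=0, C=9). One shortest path:
  1. fill(A) -> (A=5 B=0 C=9)
  2. fill(B) -> (A=5 B=6 C=9)
  3. empty(C) -> (A=5 B=6 C=0)
  4. pour(B -> C) -> (A=5 B=0 C=6)
  5. fill(B) -> (A=5 B=6 C=6)
Reached target in 5 moves.

Answer: 5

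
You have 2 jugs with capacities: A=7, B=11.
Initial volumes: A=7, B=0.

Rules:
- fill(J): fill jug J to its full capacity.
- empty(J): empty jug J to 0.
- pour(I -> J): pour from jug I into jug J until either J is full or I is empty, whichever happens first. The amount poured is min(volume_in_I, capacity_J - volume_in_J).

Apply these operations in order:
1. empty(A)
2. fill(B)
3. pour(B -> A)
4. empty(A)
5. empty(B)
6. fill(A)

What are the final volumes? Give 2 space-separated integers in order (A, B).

Answer: 7 0

Derivation:
Step 1: empty(A) -> (A=0 B=0)
Step 2: fill(B) -> (A=0 B=11)
Step 3: pour(B -> A) -> (A=7 B=4)
Step 4: empty(A) -> (A=0 B=4)
Step 5: empty(B) -> (A=0 B=0)
Step 6: fill(A) -> (A=7 B=0)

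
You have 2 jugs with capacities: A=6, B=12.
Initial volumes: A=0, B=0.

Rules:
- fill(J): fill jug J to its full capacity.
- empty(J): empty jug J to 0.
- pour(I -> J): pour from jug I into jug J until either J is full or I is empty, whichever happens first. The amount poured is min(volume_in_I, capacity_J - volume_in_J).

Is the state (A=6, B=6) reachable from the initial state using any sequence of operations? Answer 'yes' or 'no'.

Answer: yes

Derivation:
BFS from (A=0, B=0):
  1. fill(B) -> (A=0 B=12)
  2. pour(B -> A) -> (A=6 B=6)
Target reached → yes.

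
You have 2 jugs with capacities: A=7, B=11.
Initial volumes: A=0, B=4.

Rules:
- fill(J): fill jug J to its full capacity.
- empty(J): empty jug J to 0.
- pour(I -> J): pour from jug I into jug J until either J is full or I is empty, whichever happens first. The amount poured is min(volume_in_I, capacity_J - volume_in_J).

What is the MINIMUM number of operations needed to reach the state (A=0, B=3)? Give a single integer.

BFS from (A=0, B=4). One shortest path:
  1. fill(A) -> (A=7 B=4)
  2. empty(B) -> (A=7 B=0)
  3. pour(A -> B) -> (A=0 B=7)
  4. fill(A) -> (A=7 B=7)
  5. pour(A -> B) -> (A=3 B=11)
  6. empty(B) -> (A=3 B=0)
  7. pour(A -> B) -> (A=0 B=3)
Reached target in 7 moves.

Answer: 7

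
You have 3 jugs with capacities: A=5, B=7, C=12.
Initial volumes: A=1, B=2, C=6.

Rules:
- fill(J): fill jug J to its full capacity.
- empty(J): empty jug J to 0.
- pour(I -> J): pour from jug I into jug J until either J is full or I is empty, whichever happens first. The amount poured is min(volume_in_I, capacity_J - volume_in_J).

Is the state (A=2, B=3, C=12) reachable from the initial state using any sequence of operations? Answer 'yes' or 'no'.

Answer: yes

Derivation:
BFS from (A=1, B=2, C=6):
  1. fill(C) -> (A=1 B=2 C=12)
  2. pour(C -> A) -> (A=5 B=2 C=8)
  3. empty(A) -> (A=0 B=2 C=8)
  4. pour(B -> A) -> (A=2 B=0 C=8)
  5. fill(B) -> (A=2 B=7 C=8)
  6. pour(B -> C) -> (A=2 B=3 C=12)
Target reached → yes.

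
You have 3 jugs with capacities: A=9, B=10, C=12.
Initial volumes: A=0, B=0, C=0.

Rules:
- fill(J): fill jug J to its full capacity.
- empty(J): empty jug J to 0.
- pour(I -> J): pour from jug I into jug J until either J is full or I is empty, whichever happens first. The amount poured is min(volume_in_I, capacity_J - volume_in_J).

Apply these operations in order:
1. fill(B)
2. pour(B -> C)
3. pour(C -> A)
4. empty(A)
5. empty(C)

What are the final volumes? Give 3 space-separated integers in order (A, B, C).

Answer: 0 0 0

Derivation:
Step 1: fill(B) -> (A=0 B=10 C=0)
Step 2: pour(B -> C) -> (A=0 B=0 C=10)
Step 3: pour(C -> A) -> (A=9 B=0 C=1)
Step 4: empty(A) -> (A=0 B=0 C=1)
Step 5: empty(C) -> (A=0 B=0 C=0)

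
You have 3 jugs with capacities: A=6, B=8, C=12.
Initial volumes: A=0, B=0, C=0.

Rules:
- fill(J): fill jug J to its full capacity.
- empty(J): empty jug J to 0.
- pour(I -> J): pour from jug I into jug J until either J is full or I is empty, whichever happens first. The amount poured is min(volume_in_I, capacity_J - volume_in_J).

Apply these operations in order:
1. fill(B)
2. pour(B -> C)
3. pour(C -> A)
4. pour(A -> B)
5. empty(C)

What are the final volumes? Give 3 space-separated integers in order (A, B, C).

Step 1: fill(B) -> (A=0 B=8 C=0)
Step 2: pour(B -> C) -> (A=0 B=0 C=8)
Step 3: pour(C -> A) -> (A=6 B=0 C=2)
Step 4: pour(A -> B) -> (A=0 B=6 C=2)
Step 5: empty(C) -> (A=0 B=6 C=0)

Answer: 0 6 0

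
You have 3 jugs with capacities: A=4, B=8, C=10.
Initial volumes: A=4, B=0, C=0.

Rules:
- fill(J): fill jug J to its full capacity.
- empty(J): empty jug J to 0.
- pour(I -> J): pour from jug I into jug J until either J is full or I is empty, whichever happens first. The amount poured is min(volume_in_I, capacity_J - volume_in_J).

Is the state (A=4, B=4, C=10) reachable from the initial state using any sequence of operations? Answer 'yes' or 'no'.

BFS from (A=4, B=0, C=0):
  1. fill(C) -> (A=4 B=0 C=10)
  2. pour(A -> B) -> (A=0 B=4 C=10)
  3. fill(A) -> (A=4 B=4 C=10)
Target reached → yes.

Answer: yes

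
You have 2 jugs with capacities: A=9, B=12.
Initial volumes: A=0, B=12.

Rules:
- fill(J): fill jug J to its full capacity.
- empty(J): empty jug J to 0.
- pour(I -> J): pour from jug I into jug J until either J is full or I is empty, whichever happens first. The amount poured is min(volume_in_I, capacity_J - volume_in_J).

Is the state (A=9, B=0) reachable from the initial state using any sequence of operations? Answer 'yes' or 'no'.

Answer: yes

Derivation:
BFS from (A=0, B=12):
  1. fill(A) -> (A=9 B=12)
  2. empty(B) -> (A=9 B=0)
Target reached → yes.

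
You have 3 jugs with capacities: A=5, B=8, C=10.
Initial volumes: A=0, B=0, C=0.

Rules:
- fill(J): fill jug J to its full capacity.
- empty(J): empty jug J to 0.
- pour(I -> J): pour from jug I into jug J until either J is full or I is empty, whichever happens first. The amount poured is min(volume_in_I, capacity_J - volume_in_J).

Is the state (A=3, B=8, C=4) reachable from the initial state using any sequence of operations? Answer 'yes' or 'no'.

BFS from (A=0, B=0, C=0):
  1. fill(C) -> (A=0 B=0 C=10)
  2. pour(C -> B) -> (A=0 B=8 C=2)
  3. pour(B -> A) -> (A=5 B=3 C=2)
  4. empty(A) -> (A=0 B=3 C=2)
  5. pour(B -> A) -> (A=3 B=0 C=2)
  6. pour(C -> B) -> (A=3 B=2 C=0)
  7. fill(C) -> (A=3 B=2 C=10)
  8. pour(C -> B) -> (A=3 B=8 C=4)
Target reached → yes.

Answer: yes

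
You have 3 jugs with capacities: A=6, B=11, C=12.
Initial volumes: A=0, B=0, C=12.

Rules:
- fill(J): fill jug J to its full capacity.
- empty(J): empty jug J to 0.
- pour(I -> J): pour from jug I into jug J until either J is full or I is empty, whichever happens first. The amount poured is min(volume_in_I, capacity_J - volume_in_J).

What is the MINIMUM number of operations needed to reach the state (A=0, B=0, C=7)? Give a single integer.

Answer: 4

Derivation:
BFS from (A=0, B=0, C=12). One shortest path:
  1. fill(A) -> (A=6 B=0 C=12)
  2. pour(A -> B) -> (A=0 B=6 C=12)
  3. pour(C -> B) -> (A=0 B=11 C=7)
  4. empty(B) -> (A=0 B=0 C=7)
Reached target in 4 moves.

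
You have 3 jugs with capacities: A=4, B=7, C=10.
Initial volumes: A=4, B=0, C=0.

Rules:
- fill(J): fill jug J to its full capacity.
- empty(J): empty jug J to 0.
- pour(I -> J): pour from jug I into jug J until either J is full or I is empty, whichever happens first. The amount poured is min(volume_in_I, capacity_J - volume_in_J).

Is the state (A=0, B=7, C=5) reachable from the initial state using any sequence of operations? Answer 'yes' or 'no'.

BFS from (A=4, B=0, C=0):
  1. pour(A -> B) -> (A=0 B=4 C=0)
  2. fill(A) -> (A=4 B=4 C=0)
  3. pour(A -> B) -> (A=1 B=7 C=0)
  4. pour(A -> C) -> (A=0 B=7 C=1)
  5. fill(A) -> (A=4 B=7 C=1)
  6. pour(A -> C) -> (A=0 B=7 C=5)
Target reached → yes.

Answer: yes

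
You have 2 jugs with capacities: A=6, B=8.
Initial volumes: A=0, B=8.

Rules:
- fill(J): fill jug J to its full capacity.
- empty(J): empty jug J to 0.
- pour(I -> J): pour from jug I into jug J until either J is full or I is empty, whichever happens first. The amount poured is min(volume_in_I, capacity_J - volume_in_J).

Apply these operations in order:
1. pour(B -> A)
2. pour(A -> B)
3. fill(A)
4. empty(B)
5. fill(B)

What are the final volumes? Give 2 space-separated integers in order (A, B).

Answer: 6 8

Derivation:
Step 1: pour(B -> A) -> (A=6 B=2)
Step 2: pour(A -> B) -> (A=0 B=8)
Step 3: fill(A) -> (A=6 B=8)
Step 4: empty(B) -> (A=6 B=0)
Step 5: fill(B) -> (A=6 B=8)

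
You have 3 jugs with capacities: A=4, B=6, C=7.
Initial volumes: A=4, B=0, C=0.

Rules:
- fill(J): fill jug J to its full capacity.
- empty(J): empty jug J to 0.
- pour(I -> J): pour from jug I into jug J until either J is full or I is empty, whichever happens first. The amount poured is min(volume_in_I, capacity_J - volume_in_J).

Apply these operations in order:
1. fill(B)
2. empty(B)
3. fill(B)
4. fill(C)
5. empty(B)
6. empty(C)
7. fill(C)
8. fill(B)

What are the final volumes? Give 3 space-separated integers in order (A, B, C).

Answer: 4 6 7

Derivation:
Step 1: fill(B) -> (A=4 B=6 C=0)
Step 2: empty(B) -> (A=4 B=0 C=0)
Step 3: fill(B) -> (A=4 B=6 C=0)
Step 4: fill(C) -> (A=4 B=6 C=7)
Step 5: empty(B) -> (A=4 B=0 C=7)
Step 6: empty(C) -> (A=4 B=0 C=0)
Step 7: fill(C) -> (A=4 B=0 C=7)
Step 8: fill(B) -> (A=4 B=6 C=7)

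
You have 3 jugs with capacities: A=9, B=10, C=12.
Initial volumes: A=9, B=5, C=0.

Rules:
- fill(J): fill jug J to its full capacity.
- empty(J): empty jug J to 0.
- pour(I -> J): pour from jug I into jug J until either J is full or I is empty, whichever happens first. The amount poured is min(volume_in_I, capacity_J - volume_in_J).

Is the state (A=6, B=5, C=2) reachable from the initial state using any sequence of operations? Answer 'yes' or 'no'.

BFS explored all 638 reachable states.
Reachable set includes: (0,0,0), (0,0,1), (0,0,2), (0,0,3), (0,0,4), (0,0,5), (0,0,6), (0,0,7), (0,0,8), (0,0,9), (0,0,10), (0,0,11) ...
Target (A=6, B=5, C=2) not in reachable set → no.

Answer: no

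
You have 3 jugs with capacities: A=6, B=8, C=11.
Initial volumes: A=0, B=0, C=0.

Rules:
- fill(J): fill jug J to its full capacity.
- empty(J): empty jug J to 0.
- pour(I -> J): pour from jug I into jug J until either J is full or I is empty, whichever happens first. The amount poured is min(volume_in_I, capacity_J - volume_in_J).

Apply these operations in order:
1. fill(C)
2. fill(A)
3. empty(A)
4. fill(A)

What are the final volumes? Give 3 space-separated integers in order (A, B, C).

Step 1: fill(C) -> (A=0 B=0 C=11)
Step 2: fill(A) -> (A=6 B=0 C=11)
Step 3: empty(A) -> (A=0 B=0 C=11)
Step 4: fill(A) -> (A=6 B=0 C=11)

Answer: 6 0 11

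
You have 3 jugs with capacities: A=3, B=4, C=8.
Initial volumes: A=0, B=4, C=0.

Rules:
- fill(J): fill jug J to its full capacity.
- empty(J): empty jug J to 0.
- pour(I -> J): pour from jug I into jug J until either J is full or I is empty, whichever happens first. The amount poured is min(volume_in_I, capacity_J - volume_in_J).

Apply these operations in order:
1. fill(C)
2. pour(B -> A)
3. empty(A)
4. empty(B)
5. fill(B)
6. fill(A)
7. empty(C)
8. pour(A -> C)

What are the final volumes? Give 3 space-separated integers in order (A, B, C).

Step 1: fill(C) -> (A=0 B=4 C=8)
Step 2: pour(B -> A) -> (A=3 B=1 C=8)
Step 3: empty(A) -> (A=0 B=1 C=8)
Step 4: empty(B) -> (A=0 B=0 C=8)
Step 5: fill(B) -> (A=0 B=4 C=8)
Step 6: fill(A) -> (A=3 B=4 C=8)
Step 7: empty(C) -> (A=3 B=4 C=0)
Step 8: pour(A -> C) -> (A=0 B=4 C=3)

Answer: 0 4 3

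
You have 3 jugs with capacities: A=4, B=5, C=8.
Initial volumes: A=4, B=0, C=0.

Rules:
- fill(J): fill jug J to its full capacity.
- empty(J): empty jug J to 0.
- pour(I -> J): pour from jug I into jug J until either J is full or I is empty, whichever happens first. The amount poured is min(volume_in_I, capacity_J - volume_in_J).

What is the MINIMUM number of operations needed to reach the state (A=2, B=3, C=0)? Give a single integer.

Answer: 8

Derivation:
BFS from (A=4, B=0, C=0). One shortest path:
  1. fill(B) -> (A=4 B=5 C=0)
  2. pour(B -> C) -> (A=4 B=0 C=5)
  3. pour(A -> C) -> (A=1 B=0 C=8)
  4. pour(C -> B) -> (A=1 B=5 C=3)
  5. pour(B -> A) -> (A=4 B=2 C=3)
  6. empty(A) -> (A=0 B=2 C=3)
  7. pour(B -> A) -> (A=2 B=0 C=3)
  8. pour(C -> B) -> (A=2 B=3 C=0)
Reached target in 8 moves.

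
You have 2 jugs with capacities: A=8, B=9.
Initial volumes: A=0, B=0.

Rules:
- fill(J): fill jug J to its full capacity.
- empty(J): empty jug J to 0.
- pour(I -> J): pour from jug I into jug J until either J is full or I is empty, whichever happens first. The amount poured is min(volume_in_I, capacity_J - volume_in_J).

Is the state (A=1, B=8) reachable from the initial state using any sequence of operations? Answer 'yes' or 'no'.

Answer: no

Derivation:
BFS explored all 34 reachable states.
Reachable set includes: (0,0), (0,1), (0,2), (0,3), (0,4), (0,5), (0,6), (0,7), (0,8), (0,9), (1,0), (1,9) ...
Target (A=1, B=8) not in reachable set → no.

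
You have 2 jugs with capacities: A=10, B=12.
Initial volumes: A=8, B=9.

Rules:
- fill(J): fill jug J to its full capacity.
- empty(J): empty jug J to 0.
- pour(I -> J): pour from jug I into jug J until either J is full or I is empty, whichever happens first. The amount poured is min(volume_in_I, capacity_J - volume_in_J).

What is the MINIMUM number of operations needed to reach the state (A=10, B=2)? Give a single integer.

BFS from (A=8, B=9). One shortest path:
  1. empty(A) -> (A=0 B=9)
  2. fill(B) -> (A=0 B=12)
  3. pour(B -> A) -> (A=10 B=2)
Reached target in 3 moves.

Answer: 3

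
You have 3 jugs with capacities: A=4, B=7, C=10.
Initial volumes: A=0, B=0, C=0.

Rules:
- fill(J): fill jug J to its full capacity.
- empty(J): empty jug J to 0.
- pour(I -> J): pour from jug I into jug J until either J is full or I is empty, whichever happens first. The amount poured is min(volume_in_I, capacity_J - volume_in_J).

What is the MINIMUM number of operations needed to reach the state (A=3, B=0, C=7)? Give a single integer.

Answer: 4

Derivation:
BFS from (A=0, B=0, C=0). One shortest path:
  1. fill(C) -> (A=0 B=0 C=10)
  2. pour(C -> B) -> (A=0 B=7 C=3)
  3. pour(C -> A) -> (A=3 B=7 C=0)
  4. pour(B -> C) -> (A=3 B=0 C=7)
Reached target in 4 moves.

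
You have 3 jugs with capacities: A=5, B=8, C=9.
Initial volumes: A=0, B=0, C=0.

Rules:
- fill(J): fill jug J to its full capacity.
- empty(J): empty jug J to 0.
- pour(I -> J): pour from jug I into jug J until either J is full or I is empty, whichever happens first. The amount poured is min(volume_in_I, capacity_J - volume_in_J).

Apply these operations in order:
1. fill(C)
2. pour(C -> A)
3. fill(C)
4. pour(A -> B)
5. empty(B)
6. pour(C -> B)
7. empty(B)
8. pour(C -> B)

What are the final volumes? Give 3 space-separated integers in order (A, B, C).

Answer: 0 1 0

Derivation:
Step 1: fill(C) -> (A=0 B=0 C=9)
Step 2: pour(C -> A) -> (A=5 B=0 C=4)
Step 3: fill(C) -> (A=5 B=0 C=9)
Step 4: pour(A -> B) -> (A=0 B=5 C=9)
Step 5: empty(B) -> (A=0 B=0 C=9)
Step 6: pour(C -> B) -> (A=0 B=8 C=1)
Step 7: empty(B) -> (A=0 B=0 C=1)
Step 8: pour(C -> B) -> (A=0 B=1 C=0)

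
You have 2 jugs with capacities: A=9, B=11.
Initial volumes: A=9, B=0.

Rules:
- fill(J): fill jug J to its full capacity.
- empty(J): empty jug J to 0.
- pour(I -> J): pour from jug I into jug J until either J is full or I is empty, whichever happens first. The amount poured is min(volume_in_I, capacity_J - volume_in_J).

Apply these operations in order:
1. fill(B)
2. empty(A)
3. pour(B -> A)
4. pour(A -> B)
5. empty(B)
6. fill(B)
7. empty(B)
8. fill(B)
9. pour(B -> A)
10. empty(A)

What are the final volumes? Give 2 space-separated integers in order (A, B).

Answer: 0 2

Derivation:
Step 1: fill(B) -> (A=9 B=11)
Step 2: empty(A) -> (A=0 B=11)
Step 3: pour(B -> A) -> (A=9 B=2)
Step 4: pour(A -> B) -> (A=0 B=11)
Step 5: empty(B) -> (A=0 B=0)
Step 6: fill(B) -> (A=0 B=11)
Step 7: empty(B) -> (A=0 B=0)
Step 8: fill(B) -> (A=0 B=11)
Step 9: pour(B -> A) -> (A=9 B=2)
Step 10: empty(A) -> (A=0 B=2)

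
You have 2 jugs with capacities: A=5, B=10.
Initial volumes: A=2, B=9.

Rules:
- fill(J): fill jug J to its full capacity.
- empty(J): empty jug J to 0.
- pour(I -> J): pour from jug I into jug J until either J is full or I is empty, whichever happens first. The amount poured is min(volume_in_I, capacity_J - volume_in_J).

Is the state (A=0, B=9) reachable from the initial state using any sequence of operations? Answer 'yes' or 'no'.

Answer: yes

Derivation:
BFS from (A=2, B=9):
  1. empty(A) -> (A=0 B=9)
Target reached → yes.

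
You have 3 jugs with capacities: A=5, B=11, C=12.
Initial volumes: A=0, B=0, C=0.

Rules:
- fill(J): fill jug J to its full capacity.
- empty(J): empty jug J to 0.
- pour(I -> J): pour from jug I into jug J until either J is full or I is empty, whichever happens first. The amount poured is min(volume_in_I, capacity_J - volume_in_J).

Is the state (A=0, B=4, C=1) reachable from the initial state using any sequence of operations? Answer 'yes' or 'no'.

Answer: yes

Derivation:
BFS from (A=0, B=0, C=0):
  1. fill(A) -> (A=5 B=0 C=0)
  2. fill(B) -> (A=5 B=11 C=0)
  3. pour(B -> C) -> (A=5 B=0 C=11)
  4. pour(A -> C) -> (A=4 B=0 C=12)
  5. pour(C -> B) -> (A=4 B=11 C=1)
  6. empty(B) -> (A=4 B=0 C=1)
  7. pour(A -> B) -> (A=0 B=4 C=1)
Target reached → yes.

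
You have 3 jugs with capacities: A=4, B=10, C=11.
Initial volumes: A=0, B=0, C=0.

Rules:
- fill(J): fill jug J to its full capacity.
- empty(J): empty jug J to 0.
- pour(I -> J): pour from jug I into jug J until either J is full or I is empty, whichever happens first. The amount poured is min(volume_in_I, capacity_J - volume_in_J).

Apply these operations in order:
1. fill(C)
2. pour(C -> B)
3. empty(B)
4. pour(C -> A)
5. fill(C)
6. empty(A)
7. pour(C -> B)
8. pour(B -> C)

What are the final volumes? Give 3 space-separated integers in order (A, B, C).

Step 1: fill(C) -> (A=0 B=0 C=11)
Step 2: pour(C -> B) -> (A=0 B=10 C=1)
Step 3: empty(B) -> (A=0 B=0 C=1)
Step 4: pour(C -> A) -> (A=1 B=0 C=0)
Step 5: fill(C) -> (A=1 B=0 C=11)
Step 6: empty(A) -> (A=0 B=0 C=11)
Step 7: pour(C -> B) -> (A=0 B=10 C=1)
Step 8: pour(B -> C) -> (A=0 B=0 C=11)

Answer: 0 0 11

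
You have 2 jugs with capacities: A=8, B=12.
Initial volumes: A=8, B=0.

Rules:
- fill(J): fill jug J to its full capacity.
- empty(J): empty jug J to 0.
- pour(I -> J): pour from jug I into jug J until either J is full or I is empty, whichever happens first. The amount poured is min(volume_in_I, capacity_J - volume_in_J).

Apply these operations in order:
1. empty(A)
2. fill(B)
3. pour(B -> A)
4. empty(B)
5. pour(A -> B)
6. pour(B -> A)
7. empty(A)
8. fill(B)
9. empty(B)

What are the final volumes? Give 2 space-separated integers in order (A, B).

Answer: 0 0

Derivation:
Step 1: empty(A) -> (A=0 B=0)
Step 2: fill(B) -> (A=0 B=12)
Step 3: pour(B -> A) -> (A=8 B=4)
Step 4: empty(B) -> (A=8 B=0)
Step 5: pour(A -> B) -> (A=0 B=8)
Step 6: pour(B -> A) -> (A=8 B=0)
Step 7: empty(A) -> (A=0 B=0)
Step 8: fill(B) -> (A=0 B=12)
Step 9: empty(B) -> (A=0 B=0)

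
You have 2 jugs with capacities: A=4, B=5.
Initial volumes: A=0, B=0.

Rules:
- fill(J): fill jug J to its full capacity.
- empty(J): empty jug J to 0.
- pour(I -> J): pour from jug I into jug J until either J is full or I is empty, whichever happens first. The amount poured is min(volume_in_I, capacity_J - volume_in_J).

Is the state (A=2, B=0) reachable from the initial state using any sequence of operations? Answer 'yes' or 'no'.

Answer: yes

Derivation:
BFS from (A=0, B=0):
  1. fill(B) -> (A=0 B=5)
  2. pour(B -> A) -> (A=4 B=1)
  3. empty(A) -> (A=0 B=1)
  4. pour(B -> A) -> (A=1 B=0)
  5. fill(B) -> (A=1 B=5)
  6. pour(B -> A) -> (A=4 B=2)
  7. empty(A) -> (A=0 B=2)
  8. pour(B -> A) -> (A=2 B=0)
Target reached → yes.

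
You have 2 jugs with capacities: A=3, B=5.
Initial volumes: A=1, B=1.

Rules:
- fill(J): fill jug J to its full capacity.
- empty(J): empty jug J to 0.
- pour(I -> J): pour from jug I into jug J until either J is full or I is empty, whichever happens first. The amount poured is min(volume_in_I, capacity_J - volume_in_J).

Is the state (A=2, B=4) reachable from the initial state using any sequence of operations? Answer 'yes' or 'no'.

BFS explored all 17 reachable states.
Reachable set includes: (0,0), (0,1), (0,2), (0,3), (0,4), (0,5), (1,0), (1,1), (1,5), (2,0), (2,5), (3,0) ...
Target (A=2, B=4) not in reachable set → no.

Answer: no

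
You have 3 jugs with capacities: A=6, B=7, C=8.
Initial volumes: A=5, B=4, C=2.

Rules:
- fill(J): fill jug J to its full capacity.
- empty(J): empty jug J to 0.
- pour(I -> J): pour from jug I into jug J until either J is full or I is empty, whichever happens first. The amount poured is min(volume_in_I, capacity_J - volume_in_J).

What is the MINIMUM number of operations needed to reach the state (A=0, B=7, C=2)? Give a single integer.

Answer: 2

Derivation:
BFS from (A=5, B=4, C=2). One shortest path:
  1. empty(A) -> (A=0 B=4 C=2)
  2. fill(B) -> (A=0 B=7 C=2)
Reached target in 2 moves.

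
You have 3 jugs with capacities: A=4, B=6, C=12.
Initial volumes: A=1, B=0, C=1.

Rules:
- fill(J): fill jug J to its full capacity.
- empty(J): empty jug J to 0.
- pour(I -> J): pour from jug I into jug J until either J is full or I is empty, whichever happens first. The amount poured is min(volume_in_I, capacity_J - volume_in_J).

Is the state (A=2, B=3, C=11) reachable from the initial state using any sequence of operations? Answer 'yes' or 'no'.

Answer: no

Derivation:
BFS explored all 290 reachable states.
Reachable set includes: (0,0,0), (0,0,1), (0,0,2), (0,0,3), (0,0,4), (0,0,5), (0,0,6), (0,0,7), (0,0,8), (0,0,9), (0,0,10), (0,0,11) ...
Target (A=2, B=3, C=11) not in reachable set → no.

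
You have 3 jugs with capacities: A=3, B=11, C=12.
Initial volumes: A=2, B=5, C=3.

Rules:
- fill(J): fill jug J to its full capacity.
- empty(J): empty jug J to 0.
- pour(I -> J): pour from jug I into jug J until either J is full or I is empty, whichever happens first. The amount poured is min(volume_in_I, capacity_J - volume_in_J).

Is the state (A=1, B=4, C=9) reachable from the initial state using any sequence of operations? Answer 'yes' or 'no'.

Answer: no

Derivation:
BFS explored all 405 reachable states.
Reachable set includes: (0,0,0), (0,0,1), (0,0,2), (0,0,3), (0,0,4), (0,0,5), (0,0,6), (0,0,7), (0,0,8), (0,0,9), (0,0,10), (0,0,11) ...
Target (A=1, B=4, C=9) not in reachable set → no.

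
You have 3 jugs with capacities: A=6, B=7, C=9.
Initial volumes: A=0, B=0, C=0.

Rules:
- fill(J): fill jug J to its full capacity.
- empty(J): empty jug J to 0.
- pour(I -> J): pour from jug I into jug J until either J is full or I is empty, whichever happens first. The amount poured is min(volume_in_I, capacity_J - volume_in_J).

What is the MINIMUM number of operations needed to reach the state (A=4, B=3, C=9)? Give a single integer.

Answer: 7

Derivation:
BFS from (A=0, B=0, C=0). One shortest path:
  1. fill(C) -> (A=0 B=0 C=9)
  2. pour(C -> B) -> (A=0 B=7 C=2)
  3. pour(C -> A) -> (A=2 B=7 C=0)
  4. pour(B -> C) -> (A=2 B=0 C=7)
  5. fill(B) -> (A=2 B=7 C=7)
  6. pour(B -> A) -> (A=6 B=3 C=7)
  7. pour(A -> C) -> (A=4 B=3 C=9)
Reached target in 7 moves.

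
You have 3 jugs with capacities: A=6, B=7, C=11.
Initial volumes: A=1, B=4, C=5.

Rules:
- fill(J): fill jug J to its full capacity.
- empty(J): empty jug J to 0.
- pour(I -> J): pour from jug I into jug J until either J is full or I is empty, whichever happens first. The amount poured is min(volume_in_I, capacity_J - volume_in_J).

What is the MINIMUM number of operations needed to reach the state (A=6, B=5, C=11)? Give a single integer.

Answer: 3

Derivation:
BFS from (A=1, B=4, C=5). One shortest path:
  1. fill(C) -> (A=1 B=4 C=11)
  2. pour(A -> B) -> (A=0 B=5 C=11)
  3. fill(A) -> (A=6 B=5 C=11)
Reached target in 3 moves.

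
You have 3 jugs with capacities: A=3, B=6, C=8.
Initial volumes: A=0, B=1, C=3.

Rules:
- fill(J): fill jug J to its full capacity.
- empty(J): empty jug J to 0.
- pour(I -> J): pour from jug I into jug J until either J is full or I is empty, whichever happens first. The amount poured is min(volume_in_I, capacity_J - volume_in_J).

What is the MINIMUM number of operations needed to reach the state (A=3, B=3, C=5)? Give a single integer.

Answer: 4

Derivation:
BFS from (A=0, B=1, C=3). One shortest path:
  1. empty(B) -> (A=0 B=0 C=3)
  2. pour(C -> B) -> (A=0 B=3 C=0)
  3. fill(C) -> (A=0 B=3 C=8)
  4. pour(C -> A) -> (A=3 B=3 C=5)
Reached target in 4 moves.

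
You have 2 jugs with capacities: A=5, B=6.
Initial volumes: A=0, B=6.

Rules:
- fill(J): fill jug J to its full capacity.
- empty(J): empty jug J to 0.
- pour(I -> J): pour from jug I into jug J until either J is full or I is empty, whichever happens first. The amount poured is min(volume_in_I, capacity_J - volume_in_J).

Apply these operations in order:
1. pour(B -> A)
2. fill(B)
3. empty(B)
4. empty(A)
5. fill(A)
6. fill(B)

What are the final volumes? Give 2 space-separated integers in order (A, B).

Answer: 5 6

Derivation:
Step 1: pour(B -> A) -> (A=5 B=1)
Step 2: fill(B) -> (A=5 B=6)
Step 3: empty(B) -> (A=5 B=0)
Step 4: empty(A) -> (A=0 B=0)
Step 5: fill(A) -> (A=5 B=0)
Step 6: fill(B) -> (A=5 B=6)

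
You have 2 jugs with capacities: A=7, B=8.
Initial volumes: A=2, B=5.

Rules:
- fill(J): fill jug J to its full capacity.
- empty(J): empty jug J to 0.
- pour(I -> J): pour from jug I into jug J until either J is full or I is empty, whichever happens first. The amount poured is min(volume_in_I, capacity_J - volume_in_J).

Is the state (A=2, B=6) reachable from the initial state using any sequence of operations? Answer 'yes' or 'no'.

BFS explored all 31 reachable states.
Reachable set includes: (0,0), (0,1), (0,2), (0,3), (0,4), (0,5), (0,6), (0,7), (0,8), (1,0), (1,8), (2,0) ...
Target (A=2, B=6) not in reachable set → no.

Answer: no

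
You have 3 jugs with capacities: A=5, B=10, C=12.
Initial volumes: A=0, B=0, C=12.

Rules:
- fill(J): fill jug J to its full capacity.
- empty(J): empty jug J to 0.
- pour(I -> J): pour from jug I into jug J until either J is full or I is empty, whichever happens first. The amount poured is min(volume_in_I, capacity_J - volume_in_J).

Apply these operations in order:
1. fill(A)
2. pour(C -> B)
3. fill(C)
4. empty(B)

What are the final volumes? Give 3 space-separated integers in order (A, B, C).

Answer: 5 0 12

Derivation:
Step 1: fill(A) -> (A=5 B=0 C=12)
Step 2: pour(C -> B) -> (A=5 B=10 C=2)
Step 3: fill(C) -> (A=5 B=10 C=12)
Step 4: empty(B) -> (A=5 B=0 C=12)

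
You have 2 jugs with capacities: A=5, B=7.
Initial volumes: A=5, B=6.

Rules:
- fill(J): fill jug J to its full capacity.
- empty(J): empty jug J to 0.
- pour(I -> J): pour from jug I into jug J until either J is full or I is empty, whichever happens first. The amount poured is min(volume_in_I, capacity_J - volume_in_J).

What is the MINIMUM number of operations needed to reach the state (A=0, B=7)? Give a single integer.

Answer: 2

Derivation:
BFS from (A=5, B=6). One shortest path:
  1. empty(A) -> (A=0 B=6)
  2. fill(B) -> (A=0 B=7)
Reached target in 2 moves.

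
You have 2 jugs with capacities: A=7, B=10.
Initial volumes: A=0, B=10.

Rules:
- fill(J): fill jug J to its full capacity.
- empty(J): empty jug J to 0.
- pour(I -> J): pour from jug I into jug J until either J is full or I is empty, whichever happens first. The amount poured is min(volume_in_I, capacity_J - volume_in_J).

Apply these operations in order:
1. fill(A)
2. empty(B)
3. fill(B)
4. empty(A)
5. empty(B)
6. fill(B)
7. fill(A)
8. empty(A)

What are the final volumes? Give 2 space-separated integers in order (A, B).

Step 1: fill(A) -> (A=7 B=10)
Step 2: empty(B) -> (A=7 B=0)
Step 3: fill(B) -> (A=7 B=10)
Step 4: empty(A) -> (A=0 B=10)
Step 5: empty(B) -> (A=0 B=0)
Step 6: fill(B) -> (A=0 B=10)
Step 7: fill(A) -> (A=7 B=10)
Step 8: empty(A) -> (A=0 B=10)

Answer: 0 10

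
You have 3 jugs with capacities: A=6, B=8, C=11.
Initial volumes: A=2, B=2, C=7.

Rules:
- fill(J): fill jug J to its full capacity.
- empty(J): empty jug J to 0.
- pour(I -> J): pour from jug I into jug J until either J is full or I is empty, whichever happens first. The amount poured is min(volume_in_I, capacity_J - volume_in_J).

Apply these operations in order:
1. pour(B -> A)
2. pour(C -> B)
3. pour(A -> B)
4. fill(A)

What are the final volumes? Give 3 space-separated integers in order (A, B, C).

Step 1: pour(B -> A) -> (A=4 B=0 C=7)
Step 2: pour(C -> B) -> (A=4 B=7 C=0)
Step 3: pour(A -> B) -> (A=3 B=8 C=0)
Step 4: fill(A) -> (A=6 B=8 C=0)

Answer: 6 8 0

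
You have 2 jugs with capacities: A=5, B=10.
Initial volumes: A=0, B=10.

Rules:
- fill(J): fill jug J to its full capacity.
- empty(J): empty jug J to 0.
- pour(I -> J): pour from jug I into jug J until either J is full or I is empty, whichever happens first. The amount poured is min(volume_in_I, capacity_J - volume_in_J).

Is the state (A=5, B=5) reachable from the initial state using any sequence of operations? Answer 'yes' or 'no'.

Answer: yes

Derivation:
BFS from (A=0, B=10):
  1. pour(B -> A) -> (A=5 B=5)
Target reached → yes.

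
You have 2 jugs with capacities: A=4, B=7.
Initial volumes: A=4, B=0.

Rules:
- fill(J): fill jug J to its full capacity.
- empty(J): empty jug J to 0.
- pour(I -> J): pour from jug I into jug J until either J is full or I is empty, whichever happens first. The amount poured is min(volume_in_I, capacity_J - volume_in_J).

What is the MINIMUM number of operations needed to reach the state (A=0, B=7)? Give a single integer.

BFS from (A=4, B=0). One shortest path:
  1. empty(A) -> (A=0 B=0)
  2. fill(B) -> (A=0 B=7)
Reached target in 2 moves.

Answer: 2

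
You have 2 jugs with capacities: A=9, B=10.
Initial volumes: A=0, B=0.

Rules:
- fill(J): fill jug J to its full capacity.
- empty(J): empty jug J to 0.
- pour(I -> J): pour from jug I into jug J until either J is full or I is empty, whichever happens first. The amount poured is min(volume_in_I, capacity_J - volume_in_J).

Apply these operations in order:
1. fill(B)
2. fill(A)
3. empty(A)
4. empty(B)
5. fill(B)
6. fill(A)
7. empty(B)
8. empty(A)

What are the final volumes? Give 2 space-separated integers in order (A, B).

Answer: 0 0

Derivation:
Step 1: fill(B) -> (A=0 B=10)
Step 2: fill(A) -> (A=9 B=10)
Step 3: empty(A) -> (A=0 B=10)
Step 4: empty(B) -> (A=0 B=0)
Step 5: fill(B) -> (A=0 B=10)
Step 6: fill(A) -> (A=9 B=10)
Step 7: empty(B) -> (A=9 B=0)
Step 8: empty(A) -> (A=0 B=0)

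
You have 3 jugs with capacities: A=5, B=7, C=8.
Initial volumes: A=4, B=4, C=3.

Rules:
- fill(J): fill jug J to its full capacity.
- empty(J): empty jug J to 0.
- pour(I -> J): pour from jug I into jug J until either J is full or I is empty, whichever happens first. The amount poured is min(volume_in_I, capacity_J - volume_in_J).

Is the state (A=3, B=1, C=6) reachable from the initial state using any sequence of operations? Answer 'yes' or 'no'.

Answer: no

Derivation:
BFS explored all 265 reachable states.
Reachable set includes: (0,0,0), (0,0,1), (0,0,2), (0,0,3), (0,0,4), (0,0,5), (0,0,6), (0,0,7), (0,0,8), (0,1,0), (0,1,1), (0,1,2) ...
Target (A=3, B=1, C=6) not in reachable set → no.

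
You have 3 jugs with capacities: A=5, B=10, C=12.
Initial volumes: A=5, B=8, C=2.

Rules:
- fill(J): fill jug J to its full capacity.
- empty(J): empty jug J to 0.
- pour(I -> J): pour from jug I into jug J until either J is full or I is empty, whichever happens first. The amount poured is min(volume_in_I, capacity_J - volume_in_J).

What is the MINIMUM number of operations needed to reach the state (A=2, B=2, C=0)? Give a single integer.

Answer: 7

Derivation:
BFS from (A=5, B=8, C=2). One shortest path:
  1. empty(A) -> (A=0 B=8 C=2)
  2. empty(B) -> (A=0 B=0 C=2)
  3. pour(C -> A) -> (A=2 B=0 C=0)
  4. fill(C) -> (A=2 B=0 C=12)
  5. pour(C -> B) -> (A=2 B=10 C=2)
  6. empty(B) -> (A=2 B=0 C=2)
  7. pour(C -> B) -> (A=2 B=2 C=0)
Reached target in 7 moves.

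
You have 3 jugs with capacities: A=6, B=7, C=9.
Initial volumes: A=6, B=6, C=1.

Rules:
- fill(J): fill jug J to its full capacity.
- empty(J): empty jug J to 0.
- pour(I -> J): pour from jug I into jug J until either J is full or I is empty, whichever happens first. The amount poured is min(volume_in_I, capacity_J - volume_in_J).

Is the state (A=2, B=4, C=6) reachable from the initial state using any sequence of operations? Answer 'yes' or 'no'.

BFS explored all 320 reachable states.
Reachable set includes: (0,0,0), (0,0,1), (0,0,2), (0,0,3), (0,0,4), (0,0,5), (0,0,6), (0,0,7), (0,0,8), (0,0,9), (0,1,0), (0,1,1) ...
Target (A=2, B=4, C=6) not in reachable set → no.

Answer: no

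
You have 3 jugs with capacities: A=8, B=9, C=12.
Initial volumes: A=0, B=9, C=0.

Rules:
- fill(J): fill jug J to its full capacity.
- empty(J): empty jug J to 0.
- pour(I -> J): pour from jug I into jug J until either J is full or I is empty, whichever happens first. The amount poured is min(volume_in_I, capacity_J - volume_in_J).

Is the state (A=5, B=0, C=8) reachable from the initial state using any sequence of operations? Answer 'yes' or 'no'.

Answer: yes

Derivation:
BFS from (A=0, B=9, C=0):
  1. fill(A) -> (A=8 B=9 C=0)
  2. pour(A -> C) -> (A=0 B=9 C=8)
  3. fill(A) -> (A=8 B=9 C=8)
  4. pour(B -> C) -> (A=8 B=5 C=12)
  5. empty(C) -> (A=8 B=5 C=0)
  6. pour(A -> C) -> (A=0 B=5 C=8)
  7. pour(B -> A) -> (A=5 B=0 C=8)
Target reached → yes.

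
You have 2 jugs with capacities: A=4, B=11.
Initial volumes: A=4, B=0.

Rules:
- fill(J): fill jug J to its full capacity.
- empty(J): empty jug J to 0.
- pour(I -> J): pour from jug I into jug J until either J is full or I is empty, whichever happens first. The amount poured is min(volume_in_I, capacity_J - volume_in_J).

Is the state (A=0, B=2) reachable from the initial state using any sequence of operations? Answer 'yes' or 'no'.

BFS from (A=4, B=0):
  1. empty(A) -> (A=0 B=0)
  2. fill(B) -> (A=0 B=11)
  3. pour(B -> A) -> (A=4 B=7)
  4. empty(A) -> (A=0 B=7)
  5. pour(B -> A) -> (A=4 B=3)
  6. empty(A) -> (A=0 B=3)
  7. pour(B -> A) -> (A=3 B=0)
  8. fill(B) -> (A=3 B=11)
  9. pour(B -> A) -> (A=4 B=10)
  10. empty(A) -> (A=0 B=10)
  11. pour(B -> A) -> (A=4 B=6)
  12. empty(A) -> (A=0 B=6)
  13. pour(B -> A) -> (A=4 B=2)
  14. empty(A) -> (A=0 B=2)
Target reached → yes.

Answer: yes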